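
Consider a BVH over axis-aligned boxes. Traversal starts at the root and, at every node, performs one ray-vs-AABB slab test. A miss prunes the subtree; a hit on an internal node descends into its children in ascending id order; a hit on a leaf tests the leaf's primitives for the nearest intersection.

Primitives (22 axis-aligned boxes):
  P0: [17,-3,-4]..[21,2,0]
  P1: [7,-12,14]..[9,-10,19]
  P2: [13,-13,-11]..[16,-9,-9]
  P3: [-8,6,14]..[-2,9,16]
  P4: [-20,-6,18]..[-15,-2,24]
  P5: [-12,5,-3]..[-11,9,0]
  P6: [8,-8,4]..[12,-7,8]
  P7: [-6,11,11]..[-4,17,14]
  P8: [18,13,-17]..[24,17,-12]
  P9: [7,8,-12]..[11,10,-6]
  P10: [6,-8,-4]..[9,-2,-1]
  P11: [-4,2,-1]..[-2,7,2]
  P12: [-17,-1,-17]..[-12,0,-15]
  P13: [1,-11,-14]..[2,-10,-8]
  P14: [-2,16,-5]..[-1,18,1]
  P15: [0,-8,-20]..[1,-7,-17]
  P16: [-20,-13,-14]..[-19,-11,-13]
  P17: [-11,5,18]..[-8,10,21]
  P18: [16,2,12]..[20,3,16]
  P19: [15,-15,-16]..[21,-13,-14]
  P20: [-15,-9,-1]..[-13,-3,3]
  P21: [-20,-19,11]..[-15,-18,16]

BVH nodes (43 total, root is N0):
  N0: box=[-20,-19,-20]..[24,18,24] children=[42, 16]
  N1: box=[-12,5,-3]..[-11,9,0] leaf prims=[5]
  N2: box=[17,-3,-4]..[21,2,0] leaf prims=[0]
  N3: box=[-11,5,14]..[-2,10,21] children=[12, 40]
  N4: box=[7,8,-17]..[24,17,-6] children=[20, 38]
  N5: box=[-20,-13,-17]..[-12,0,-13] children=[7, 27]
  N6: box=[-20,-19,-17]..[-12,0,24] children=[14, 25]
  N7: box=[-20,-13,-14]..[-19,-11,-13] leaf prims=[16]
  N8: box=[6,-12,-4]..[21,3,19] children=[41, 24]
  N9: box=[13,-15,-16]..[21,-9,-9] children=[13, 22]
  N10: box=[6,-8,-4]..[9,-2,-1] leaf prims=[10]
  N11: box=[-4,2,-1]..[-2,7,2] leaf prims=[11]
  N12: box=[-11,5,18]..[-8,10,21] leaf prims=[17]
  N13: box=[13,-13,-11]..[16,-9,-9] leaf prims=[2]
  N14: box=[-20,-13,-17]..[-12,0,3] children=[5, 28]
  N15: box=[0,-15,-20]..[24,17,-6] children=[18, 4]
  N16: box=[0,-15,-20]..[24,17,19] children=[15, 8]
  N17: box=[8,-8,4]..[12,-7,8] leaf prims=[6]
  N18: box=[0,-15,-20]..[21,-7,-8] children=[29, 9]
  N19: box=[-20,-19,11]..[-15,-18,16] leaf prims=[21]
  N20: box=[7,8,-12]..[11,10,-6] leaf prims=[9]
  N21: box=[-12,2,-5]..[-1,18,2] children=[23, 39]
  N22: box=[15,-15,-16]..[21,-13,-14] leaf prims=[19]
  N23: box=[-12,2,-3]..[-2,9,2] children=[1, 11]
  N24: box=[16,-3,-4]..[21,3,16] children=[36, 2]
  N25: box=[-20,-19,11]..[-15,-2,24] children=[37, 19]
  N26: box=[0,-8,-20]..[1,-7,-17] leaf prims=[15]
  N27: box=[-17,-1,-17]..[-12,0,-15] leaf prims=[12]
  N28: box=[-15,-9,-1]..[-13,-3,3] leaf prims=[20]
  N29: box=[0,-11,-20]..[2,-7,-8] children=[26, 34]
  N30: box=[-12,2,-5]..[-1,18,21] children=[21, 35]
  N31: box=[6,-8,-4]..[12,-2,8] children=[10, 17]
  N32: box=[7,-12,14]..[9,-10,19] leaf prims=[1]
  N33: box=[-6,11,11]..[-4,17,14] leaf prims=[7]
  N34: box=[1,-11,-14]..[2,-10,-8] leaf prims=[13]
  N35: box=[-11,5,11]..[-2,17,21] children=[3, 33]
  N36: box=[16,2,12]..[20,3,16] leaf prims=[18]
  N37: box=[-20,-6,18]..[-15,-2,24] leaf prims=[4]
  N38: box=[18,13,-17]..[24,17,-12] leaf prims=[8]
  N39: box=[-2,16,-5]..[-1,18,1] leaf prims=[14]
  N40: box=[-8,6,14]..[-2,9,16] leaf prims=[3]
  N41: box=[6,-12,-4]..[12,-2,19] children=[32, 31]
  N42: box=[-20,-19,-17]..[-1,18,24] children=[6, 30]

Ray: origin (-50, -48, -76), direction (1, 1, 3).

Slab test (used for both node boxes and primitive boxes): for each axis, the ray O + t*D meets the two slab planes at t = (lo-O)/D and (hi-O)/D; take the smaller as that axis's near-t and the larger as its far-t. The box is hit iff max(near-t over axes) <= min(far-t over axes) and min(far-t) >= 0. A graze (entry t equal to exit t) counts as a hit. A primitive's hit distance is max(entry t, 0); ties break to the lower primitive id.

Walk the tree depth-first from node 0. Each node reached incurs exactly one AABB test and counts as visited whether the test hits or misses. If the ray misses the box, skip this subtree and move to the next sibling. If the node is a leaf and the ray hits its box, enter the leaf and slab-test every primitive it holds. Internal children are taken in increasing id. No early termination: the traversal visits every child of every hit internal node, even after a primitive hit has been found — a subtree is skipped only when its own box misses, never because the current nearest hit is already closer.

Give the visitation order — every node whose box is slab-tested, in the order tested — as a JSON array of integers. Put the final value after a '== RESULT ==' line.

Walk:
N0 x:[30,74] y:[29,66] z:[56/3,100/3] -> hit [30,100/3], descend [16, 42]
  N16 x:[50,74] y:[33,65] z:[56/3,95/3] -> miss, prune
  N42 x:[30,49] y:[29,66] z:[59/3,100/3] -> hit [30,100/3], descend [6, 30]
    N6 x:[30,38] y:[29,48] z:[59/3,100/3] -> hit [30,100/3], descend [14, 25]
      N14 x:[30,38] y:[35,48] z:[59/3,79/3] -> miss, prune
      N25 x:[30,35] y:[29,46] z:[29,100/3] -> hit [30,100/3], descend [19, 37]
        N19 x:[30,35] y:[29,30] z:[29,92/3] -> hit [30,30] leaf, test {P21@t=30}
        N37 x:[30,35] y:[42,46] z:[94/3,100/3] -> miss, prune
    N30 x:[38,49] y:[50,66] z:[71/3,97/3] -> miss, prune

order=[0, 16, 42, 6, 14, 25, 19, 37, 30]  |boxes|=9  |leaves|=1  hit=P21

== RESULT ==
[0, 16, 42, 6, 14, 25, 19, 37, 30]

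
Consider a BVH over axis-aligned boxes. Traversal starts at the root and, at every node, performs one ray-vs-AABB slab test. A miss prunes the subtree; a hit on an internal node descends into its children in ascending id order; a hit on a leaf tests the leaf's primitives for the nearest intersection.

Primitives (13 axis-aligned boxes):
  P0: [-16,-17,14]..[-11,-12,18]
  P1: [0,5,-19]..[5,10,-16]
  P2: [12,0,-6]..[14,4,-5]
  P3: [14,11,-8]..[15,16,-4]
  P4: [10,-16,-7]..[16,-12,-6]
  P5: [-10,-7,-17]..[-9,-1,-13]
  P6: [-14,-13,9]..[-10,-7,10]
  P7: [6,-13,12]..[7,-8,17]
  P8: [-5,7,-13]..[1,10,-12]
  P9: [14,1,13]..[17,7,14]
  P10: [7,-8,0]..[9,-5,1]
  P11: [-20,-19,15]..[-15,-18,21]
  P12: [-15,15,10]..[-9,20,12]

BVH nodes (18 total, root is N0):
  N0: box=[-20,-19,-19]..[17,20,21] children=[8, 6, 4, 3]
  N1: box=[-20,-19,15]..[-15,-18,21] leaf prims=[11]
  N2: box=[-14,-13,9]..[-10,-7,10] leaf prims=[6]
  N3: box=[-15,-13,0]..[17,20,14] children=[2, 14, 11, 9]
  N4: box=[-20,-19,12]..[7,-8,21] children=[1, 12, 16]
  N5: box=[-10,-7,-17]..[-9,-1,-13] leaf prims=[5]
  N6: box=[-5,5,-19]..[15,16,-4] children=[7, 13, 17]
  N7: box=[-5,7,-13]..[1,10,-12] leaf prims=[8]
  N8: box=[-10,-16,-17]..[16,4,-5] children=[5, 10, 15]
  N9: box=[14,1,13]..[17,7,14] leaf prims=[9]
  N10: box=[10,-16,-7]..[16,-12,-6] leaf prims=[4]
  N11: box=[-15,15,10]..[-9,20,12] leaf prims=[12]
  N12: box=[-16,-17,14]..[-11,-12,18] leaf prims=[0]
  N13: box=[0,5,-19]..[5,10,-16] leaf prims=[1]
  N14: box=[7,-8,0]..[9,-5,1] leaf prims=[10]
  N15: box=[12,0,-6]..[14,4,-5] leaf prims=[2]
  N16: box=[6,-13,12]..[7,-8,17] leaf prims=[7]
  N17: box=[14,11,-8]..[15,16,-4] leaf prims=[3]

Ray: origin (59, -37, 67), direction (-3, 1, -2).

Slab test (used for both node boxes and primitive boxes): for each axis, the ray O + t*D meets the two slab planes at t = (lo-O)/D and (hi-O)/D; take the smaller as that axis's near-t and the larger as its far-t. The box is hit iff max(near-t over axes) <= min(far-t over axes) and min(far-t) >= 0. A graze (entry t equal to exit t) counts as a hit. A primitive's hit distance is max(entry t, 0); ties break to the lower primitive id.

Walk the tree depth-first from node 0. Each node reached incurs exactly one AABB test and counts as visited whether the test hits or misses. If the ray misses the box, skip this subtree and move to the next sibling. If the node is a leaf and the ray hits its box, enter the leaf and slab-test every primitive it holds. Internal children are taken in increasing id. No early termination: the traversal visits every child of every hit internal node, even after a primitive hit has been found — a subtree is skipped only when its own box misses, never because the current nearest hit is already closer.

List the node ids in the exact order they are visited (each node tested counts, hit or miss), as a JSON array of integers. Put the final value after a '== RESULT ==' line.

Traverse from the root:
N0 x:[14,79/3] y:[18,57] z:[23,43] -> hit [23,79/3], descend [3, 4, 6, 8]
  N3 x:[14,74/3] y:[24,57] z:[53/2,67/2] -> miss, prune
  N4 x:[52/3,79/3] y:[18,29] z:[23,55/2] -> hit [23,79/3], descend [1, 12, 16]
    N1 x:[74/3,79/3] y:[18,19] z:[23,26] -> miss, prune
    N12 x:[70/3,25] y:[20,25] z:[49/2,53/2] -> hit [49/2,25] leaf, test {P0@t=49/2}
    N16 x:[52/3,53/3] y:[24,29] z:[25,55/2] -> miss, prune
  N6 x:[44/3,64/3] y:[42,53] z:[71/2,43] -> miss, prune
  N8 x:[43/3,23] y:[21,41] z:[36,42] -> miss, prune

Summary -> nodes [0, 3, 4, 1, 12, 16, 6, 8]; box-tests=8; leaf-entries=1; first=P0

== RESULT ==
[0, 3, 4, 1, 12, 16, 6, 8]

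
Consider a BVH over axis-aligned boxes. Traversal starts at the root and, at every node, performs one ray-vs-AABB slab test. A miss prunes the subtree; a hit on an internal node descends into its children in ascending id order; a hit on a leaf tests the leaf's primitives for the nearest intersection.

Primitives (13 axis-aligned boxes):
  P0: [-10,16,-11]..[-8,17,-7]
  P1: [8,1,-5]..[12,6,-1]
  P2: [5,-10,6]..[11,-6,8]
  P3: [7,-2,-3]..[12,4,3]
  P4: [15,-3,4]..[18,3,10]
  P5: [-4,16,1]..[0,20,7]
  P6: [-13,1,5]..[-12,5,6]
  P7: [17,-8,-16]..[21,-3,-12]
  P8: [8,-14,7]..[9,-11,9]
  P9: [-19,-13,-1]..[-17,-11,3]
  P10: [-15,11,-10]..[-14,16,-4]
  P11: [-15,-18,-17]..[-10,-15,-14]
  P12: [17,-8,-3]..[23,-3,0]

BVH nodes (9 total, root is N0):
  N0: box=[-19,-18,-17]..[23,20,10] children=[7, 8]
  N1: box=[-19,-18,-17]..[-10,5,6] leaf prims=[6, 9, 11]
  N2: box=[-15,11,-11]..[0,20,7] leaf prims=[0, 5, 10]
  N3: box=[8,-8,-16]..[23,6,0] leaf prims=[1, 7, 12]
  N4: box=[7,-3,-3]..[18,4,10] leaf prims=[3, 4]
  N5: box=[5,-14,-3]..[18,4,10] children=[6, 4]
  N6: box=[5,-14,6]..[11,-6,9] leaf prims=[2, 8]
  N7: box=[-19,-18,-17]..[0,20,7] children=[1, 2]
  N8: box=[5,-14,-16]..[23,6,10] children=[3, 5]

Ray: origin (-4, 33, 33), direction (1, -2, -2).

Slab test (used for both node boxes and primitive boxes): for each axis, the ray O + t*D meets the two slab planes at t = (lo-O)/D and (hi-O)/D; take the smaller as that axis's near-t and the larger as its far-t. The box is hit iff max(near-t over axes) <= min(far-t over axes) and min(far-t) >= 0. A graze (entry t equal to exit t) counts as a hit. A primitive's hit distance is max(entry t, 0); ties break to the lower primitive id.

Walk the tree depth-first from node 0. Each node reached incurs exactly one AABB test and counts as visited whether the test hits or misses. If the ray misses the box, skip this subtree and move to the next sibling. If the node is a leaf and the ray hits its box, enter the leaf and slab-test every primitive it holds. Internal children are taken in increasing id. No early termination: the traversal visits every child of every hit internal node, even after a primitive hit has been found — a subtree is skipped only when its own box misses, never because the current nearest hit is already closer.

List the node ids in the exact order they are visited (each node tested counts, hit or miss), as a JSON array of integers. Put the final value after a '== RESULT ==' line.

Walk:
N0 x:[-15,27] y:[13/2,51/2] z:[23/2,25] -> hit [23/2,25], descend [7, 8]
  N7 x:[-15,4] y:[13/2,51/2] z:[13,25] -> miss, prune
  N8 x:[9,27] y:[27/2,47/2] z:[23/2,49/2] -> hit [27/2,47/2], descend [3, 5]
    N3 x:[12,27] y:[27/2,41/2] z:[33/2,49/2] -> hit [33/2,41/2] leaf, test {P1(miss), P7(miss), P12(miss)}
    N5 x:[9,22] y:[29/2,47/2] z:[23/2,18] -> hit [29/2,18], descend [4, 6]
      N4 x:[11,22] y:[29/2,18] z:[23/2,18] -> hit [29/2,18] leaf, test {P3@t=15, P4(miss)}
      N6 x:[9,15] y:[39/2,47/2] z:[12,27/2] -> miss, prune

Visited [0, 7, 8, 3, 5, 4, 6]. Tests: 7 box, 2 leaf. Nearest: P3.

== RESULT ==
[0, 7, 8, 3, 5, 4, 6]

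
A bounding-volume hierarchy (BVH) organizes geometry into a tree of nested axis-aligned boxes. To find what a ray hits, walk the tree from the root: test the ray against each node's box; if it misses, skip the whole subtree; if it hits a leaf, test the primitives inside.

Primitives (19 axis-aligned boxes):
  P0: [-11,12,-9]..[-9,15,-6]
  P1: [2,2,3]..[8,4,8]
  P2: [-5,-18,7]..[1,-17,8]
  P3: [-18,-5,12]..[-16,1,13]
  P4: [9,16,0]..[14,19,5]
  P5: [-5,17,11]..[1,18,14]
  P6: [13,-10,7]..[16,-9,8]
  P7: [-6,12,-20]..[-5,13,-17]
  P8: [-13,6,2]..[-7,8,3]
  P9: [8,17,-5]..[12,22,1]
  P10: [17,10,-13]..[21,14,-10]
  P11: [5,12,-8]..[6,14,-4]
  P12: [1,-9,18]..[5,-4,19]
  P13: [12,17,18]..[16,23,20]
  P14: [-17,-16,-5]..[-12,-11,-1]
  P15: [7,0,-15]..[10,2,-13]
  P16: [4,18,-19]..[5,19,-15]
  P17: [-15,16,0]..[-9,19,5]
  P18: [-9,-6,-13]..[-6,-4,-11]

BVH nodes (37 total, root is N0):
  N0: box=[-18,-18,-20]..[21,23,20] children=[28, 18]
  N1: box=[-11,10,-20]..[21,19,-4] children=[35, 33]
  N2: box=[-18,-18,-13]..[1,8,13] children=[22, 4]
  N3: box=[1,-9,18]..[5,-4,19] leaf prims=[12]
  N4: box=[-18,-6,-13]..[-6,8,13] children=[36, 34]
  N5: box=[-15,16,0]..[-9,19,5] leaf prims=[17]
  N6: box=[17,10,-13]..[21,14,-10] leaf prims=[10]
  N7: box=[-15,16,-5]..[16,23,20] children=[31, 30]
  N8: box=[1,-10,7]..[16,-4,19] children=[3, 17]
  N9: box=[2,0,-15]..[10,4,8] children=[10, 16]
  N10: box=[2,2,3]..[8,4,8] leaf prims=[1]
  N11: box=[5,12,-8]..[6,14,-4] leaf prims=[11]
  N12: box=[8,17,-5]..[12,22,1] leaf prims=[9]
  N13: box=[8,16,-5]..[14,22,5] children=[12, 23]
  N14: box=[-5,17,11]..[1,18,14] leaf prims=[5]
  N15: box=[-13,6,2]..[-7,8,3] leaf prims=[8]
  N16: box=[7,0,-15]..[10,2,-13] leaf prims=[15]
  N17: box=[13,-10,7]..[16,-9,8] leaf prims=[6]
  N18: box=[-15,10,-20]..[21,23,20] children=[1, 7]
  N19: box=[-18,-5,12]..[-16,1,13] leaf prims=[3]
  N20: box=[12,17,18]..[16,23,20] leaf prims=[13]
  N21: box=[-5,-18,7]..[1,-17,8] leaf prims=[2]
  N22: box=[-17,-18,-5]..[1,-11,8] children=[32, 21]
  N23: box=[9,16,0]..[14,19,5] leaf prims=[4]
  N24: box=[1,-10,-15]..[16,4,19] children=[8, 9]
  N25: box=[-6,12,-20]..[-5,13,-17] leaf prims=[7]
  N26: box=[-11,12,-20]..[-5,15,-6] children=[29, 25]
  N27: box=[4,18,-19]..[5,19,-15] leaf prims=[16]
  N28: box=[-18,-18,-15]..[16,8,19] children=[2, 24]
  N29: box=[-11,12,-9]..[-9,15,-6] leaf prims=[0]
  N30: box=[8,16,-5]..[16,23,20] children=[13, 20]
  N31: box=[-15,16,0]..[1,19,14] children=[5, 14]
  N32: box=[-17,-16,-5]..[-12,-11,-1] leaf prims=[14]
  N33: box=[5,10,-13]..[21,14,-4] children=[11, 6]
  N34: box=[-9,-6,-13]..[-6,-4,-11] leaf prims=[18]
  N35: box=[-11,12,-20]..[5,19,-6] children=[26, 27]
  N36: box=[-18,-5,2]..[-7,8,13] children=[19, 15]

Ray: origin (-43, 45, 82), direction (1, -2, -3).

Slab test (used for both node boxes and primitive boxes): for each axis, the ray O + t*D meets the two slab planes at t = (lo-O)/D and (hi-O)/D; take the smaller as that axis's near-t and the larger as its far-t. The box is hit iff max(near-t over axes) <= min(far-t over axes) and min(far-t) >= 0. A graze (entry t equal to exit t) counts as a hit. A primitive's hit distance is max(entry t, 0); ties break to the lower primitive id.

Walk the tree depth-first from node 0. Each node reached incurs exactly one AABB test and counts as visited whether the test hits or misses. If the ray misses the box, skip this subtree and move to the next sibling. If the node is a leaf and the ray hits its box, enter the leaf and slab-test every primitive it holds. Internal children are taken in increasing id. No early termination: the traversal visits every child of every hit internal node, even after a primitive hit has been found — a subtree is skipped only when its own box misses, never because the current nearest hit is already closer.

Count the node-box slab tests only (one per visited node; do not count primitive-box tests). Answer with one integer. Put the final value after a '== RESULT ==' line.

Walk:
N0 x:[25,64] y:[11,63/2] z:[62/3,34] -> hit [25,63/2], descend [18, 28]
  N18 x:[28,64] y:[11,35/2] z:[62/3,34] -> miss, prune
  N28 x:[25,59] y:[37/2,63/2] z:[21,97/3] -> hit [25,63/2], descend [2, 24]
    N2 x:[25,44] y:[37/2,63/2] z:[23,95/3] -> hit [25,63/2], descend [4, 22]
      N4 x:[25,37] y:[37/2,51/2] z:[23,95/3] -> hit [25,51/2], descend [34, 36]
        N34 x:[34,37] y:[49/2,51/2] z:[31,95/3] -> miss, prune
        N36 x:[25,36] y:[37/2,25] z:[23,80/3] -> hit [25,25], descend [15, 19]
          N15 x:[30,36] y:[37/2,39/2] z:[79/3,80/3] -> miss, prune
          N19 x:[25,27] y:[22,25] z:[23,70/3] -> miss, prune
      N22 x:[26,44] y:[28,63/2] z:[74/3,29] -> hit [28,29], descend [21, 32]
        N21 x:[38,44] y:[31,63/2] z:[74/3,25] -> miss, prune
        N32 x:[26,31] y:[28,61/2] z:[83/3,29] -> hit [28,29] leaf, test {P14@t=28}
    N24 x:[44,59] y:[41/2,55/2] z:[21,97/3] -> miss, prune

Visited [0, 18, 28, 2, 4, 34, 36, 15, 19, 22, 21, 32, 24]. Tests: 13 box, 1 leaf. Nearest: P14.

== RESULT ==
13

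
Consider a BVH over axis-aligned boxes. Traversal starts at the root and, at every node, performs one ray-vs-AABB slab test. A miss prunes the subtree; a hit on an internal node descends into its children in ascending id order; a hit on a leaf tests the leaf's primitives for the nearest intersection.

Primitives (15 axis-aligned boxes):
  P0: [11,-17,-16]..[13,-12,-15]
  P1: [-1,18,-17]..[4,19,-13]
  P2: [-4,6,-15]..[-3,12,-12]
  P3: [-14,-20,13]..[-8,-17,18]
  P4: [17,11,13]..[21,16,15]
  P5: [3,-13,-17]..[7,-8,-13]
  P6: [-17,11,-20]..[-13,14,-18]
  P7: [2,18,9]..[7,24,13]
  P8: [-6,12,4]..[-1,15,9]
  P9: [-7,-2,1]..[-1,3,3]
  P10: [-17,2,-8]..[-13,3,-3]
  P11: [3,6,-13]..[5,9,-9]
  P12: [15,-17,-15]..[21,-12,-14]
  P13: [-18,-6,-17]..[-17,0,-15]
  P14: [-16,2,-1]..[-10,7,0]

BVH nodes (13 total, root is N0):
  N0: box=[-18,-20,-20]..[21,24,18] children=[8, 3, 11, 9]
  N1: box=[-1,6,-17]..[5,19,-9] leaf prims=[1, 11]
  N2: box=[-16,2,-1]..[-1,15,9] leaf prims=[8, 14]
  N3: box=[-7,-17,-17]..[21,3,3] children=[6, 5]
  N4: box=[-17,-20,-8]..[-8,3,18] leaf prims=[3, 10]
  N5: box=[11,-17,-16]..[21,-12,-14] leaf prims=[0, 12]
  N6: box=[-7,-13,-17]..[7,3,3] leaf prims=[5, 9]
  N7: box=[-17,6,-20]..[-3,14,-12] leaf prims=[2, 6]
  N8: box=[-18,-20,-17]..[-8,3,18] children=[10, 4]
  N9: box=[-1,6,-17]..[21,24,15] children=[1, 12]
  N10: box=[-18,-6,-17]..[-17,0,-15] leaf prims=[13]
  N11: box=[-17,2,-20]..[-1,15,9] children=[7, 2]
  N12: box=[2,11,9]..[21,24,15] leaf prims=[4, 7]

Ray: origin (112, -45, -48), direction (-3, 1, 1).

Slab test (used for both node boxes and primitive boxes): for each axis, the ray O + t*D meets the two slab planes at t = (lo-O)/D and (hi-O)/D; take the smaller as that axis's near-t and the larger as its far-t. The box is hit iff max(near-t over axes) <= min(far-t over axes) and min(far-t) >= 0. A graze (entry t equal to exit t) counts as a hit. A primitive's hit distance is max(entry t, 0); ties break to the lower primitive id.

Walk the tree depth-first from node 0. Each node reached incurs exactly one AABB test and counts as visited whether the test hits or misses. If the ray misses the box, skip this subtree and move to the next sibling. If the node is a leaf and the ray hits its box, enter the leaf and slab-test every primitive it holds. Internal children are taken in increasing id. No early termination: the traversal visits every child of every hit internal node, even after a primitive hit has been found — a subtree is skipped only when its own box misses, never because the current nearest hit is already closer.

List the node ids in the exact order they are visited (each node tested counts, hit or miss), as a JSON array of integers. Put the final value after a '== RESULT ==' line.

Walk:
N0 x:[91/3,130/3] y:[25,69] z:[28,66] -> hit [91/3,130/3], descend [3, 8, 9, 11]
  N3 x:[91/3,119/3] y:[28,48] z:[31,51] -> hit [31,119/3], descend [5, 6]
    N5 x:[91/3,101/3] y:[28,33] z:[32,34] -> hit [32,33] leaf, test {P0@t=33, P12(miss)}
    N6 x:[35,119/3] y:[32,48] z:[31,51] -> hit [35,119/3] leaf, test {P5@t=35, P9(miss)}
  N8 x:[40,130/3] y:[25,48] z:[31,66] -> hit [40,130/3], descend [4, 10]
    N4 x:[40,43] y:[25,48] z:[40,66] -> hit [40,43] leaf, test {P3(miss), P10(miss)}
    N10 x:[43,130/3] y:[39,45] z:[31,33] -> miss, prune
  N9 x:[91/3,113/3] y:[51,69] z:[31,63] -> miss, prune
  N11 x:[113/3,43] y:[47,60] z:[28,57] -> miss, prune

Summary -> nodes [0, 3, 5, 6, 8, 4, 10, 9, 11]; box-tests=9; leaf-entries=3; first=P0

== RESULT ==
[0, 3, 5, 6, 8, 4, 10, 9, 11]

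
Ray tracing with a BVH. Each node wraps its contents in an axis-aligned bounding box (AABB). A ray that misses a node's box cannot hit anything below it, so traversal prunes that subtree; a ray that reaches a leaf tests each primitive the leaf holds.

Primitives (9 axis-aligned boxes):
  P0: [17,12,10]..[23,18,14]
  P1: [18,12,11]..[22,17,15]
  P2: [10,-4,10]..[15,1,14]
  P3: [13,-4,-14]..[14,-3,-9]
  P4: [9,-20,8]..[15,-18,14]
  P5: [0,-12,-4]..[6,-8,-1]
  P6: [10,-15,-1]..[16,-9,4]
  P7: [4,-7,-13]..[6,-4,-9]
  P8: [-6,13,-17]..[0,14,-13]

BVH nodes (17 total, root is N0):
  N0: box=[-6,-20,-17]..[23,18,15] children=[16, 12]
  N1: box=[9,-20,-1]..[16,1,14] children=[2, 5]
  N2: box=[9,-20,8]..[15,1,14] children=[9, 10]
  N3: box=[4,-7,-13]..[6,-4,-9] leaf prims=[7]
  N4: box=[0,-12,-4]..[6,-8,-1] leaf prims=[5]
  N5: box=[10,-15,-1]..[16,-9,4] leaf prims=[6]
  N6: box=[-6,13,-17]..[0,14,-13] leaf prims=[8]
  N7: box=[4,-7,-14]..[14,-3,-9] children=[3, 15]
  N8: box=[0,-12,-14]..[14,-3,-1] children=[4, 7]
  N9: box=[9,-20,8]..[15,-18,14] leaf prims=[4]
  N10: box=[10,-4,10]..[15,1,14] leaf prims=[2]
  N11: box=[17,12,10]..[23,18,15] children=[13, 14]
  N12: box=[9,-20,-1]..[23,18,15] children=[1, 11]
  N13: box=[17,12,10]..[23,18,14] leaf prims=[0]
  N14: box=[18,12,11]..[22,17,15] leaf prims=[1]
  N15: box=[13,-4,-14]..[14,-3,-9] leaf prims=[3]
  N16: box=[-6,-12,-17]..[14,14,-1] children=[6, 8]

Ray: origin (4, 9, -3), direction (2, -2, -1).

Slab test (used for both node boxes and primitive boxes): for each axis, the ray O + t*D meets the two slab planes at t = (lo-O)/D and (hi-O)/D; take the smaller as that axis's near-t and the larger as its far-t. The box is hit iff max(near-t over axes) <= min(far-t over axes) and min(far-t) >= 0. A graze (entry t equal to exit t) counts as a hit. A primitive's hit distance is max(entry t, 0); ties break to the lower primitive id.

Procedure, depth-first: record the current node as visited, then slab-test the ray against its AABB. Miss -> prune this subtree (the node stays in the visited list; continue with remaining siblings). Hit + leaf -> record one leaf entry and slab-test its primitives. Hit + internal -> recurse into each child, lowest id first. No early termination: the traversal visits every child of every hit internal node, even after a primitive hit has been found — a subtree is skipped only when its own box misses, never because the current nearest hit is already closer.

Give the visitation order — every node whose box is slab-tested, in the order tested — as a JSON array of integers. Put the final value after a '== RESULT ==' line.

Trace the traversal:
N0 x:[-5,19/2] y:[-9/2,29/2] z:[-18,14] -> hit [-9/2,19/2], descend [12, 16]
  N12 x:[5/2,19/2] y:[-9/2,29/2] z:[-18,-2] -> miss, prune
  N16 x:[-5,5] y:[-5/2,21/2] z:[-2,14] -> hit [-2,5], descend [6, 8]
    N6 x:[-5,-2] y:[-5/2,-2] z:[10,14] -> miss, prune
    N8 x:[-2,5] y:[6,21/2] z:[-2,11] -> miss, prune

order=[0, 12, 16, 6, 8]  |boxes|=5  |leaves|=0  hit=miss

== RESULT ==
[0, 12, 16, 6, 8]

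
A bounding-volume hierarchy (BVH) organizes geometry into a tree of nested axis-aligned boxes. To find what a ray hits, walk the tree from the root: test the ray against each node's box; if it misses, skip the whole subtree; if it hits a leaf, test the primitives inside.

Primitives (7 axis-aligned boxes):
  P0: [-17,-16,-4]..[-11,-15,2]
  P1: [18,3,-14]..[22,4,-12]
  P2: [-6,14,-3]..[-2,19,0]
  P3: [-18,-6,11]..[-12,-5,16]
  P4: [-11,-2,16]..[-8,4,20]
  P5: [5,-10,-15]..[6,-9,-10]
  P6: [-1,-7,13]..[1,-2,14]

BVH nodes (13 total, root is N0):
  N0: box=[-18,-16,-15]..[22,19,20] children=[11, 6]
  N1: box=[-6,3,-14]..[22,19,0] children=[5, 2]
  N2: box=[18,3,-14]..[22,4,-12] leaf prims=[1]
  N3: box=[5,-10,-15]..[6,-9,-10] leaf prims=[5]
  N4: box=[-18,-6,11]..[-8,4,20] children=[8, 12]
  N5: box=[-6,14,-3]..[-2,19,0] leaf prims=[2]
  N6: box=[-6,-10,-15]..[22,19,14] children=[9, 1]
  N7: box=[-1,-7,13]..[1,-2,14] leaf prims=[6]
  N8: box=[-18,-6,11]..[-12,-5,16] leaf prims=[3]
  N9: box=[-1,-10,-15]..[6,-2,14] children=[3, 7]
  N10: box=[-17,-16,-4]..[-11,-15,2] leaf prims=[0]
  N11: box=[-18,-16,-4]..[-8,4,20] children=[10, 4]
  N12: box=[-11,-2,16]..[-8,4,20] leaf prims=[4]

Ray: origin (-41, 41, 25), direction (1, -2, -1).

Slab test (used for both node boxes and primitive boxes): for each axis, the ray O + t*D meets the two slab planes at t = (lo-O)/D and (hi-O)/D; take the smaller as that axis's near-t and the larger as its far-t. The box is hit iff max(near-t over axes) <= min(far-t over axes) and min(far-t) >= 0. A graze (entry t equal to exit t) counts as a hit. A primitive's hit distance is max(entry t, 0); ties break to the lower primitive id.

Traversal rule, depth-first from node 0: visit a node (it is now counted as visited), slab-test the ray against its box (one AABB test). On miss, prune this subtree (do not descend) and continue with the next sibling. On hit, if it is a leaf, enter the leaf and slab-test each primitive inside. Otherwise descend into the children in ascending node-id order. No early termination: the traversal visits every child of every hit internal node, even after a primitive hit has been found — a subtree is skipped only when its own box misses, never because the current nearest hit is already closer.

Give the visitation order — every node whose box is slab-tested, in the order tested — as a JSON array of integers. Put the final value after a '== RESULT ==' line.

Trace the traversal:
N0 x:[23,63] y:[11,57/2] z:[5,40] -> hit [23,57/2], descend [6, 11]
  N6 x:[35,63] y:[11,51/2] z:[11,40] -> miss, prune
  N11 x:[23,33] y:[37/2,57/2] z:[5,29] -> hit [23,57/2], descend [4, 10]
    N4 x:[23,33] y:[37/2,47/2] z:[5,14] -> miss, prune
    N10 x:[24,30] y:[28,57/2] z:[23,29] -> hit [28,57/2] leaf, test {P0@t=28}

Summary -> nodes [0, 6, 11, 4, 10]; box-tests=5; leaf-entries=1; first=P0

== RESULT ==
[0, 6, 11, 4, 10]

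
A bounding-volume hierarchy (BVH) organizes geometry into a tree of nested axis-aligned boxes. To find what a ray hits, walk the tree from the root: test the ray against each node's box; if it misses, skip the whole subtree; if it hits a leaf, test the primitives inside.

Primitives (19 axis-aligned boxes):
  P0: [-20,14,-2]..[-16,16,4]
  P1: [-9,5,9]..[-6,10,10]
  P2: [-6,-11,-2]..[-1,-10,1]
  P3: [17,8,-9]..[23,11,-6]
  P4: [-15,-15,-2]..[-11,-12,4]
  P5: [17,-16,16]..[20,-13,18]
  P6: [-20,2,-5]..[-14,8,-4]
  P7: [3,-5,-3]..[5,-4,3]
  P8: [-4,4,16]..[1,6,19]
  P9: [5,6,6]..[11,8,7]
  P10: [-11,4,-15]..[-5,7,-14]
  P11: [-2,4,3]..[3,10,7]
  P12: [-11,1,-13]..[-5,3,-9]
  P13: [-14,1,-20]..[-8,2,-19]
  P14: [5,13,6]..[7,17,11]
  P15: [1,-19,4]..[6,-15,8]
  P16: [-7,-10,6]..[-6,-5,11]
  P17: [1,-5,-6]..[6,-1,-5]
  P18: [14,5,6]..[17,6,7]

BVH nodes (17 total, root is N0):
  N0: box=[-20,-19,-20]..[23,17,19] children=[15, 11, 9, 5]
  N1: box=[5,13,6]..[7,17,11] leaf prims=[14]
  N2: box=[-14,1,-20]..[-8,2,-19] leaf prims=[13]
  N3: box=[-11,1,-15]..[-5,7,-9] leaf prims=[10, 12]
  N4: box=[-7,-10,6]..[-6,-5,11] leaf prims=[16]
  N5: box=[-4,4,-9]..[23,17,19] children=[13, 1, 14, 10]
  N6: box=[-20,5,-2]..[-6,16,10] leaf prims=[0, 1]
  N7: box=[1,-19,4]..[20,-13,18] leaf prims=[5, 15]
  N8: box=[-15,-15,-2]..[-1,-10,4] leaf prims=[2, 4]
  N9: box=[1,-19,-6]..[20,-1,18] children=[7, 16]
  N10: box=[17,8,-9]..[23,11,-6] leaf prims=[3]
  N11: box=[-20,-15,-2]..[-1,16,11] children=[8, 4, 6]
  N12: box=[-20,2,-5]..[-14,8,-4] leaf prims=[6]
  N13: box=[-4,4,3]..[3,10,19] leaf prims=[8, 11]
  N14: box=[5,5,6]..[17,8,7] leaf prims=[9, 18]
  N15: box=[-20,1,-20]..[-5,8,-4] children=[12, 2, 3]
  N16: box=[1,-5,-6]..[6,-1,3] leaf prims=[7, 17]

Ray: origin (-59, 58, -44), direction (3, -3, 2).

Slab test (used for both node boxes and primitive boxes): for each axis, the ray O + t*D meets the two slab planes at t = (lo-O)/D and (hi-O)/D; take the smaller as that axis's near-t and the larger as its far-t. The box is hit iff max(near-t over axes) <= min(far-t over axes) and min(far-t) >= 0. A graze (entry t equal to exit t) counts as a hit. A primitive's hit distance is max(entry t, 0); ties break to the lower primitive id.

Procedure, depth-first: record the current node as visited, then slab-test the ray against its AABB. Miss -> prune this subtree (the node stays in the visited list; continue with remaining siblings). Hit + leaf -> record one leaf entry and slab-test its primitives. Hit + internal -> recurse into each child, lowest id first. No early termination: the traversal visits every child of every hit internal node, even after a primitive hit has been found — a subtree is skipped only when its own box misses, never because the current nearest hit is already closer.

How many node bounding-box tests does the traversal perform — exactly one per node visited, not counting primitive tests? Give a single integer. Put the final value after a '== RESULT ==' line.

Trace the traversal:
N0 x:[13,82/3] y:[41/3,77/3] z:[12,63/2] -> hit [41/3,77/3], descend [5, 9, 11, 15]
  N5 x:[55/3,82/3] y:[41/3,18] z:[35/2,63/2] -> miss, prune
  N9 x:[20,79/3] y:[59/3,77/3] z:[19,31] -> hit [20,77/3], descend [7, 16]
    N7 x:[20,79/3] y:[71/3,77/3] z:[24,31] -> hit [24,77/3] leaf, test {P5(miss), P15(miss)}
    N16 x:[20,65/3] y:[59/3,21] z:[19,47/2] -> hit [20,21] leaf, test {P7@t=62/3, P17(miss)}
  N11 x:[13,58/3] y:[14,73/3] z:[21,55/2] -> miss, prune
  N15 x:[13,18] y:[50/3,19] z:[12,20] -> hit [50/3,18], descend [2, 3, 12]
    N2 x:[15,17] y:[56/3,19] z:[12,25/2] -> miss, prune
    N3 x:[16,18] y:[17,19] z:[29/2,35/2] -> hit [17,35/2] leaf, test {P10(miss), P12(miss)}
    N12 x:[13,15] y:[50/3,56/3] z:[39/2,20] -> miss, prune

Summary -> nodes [0, 5, 9, 7, 16, 11, 15, 2, 3, 12]; box-tests=10; leaf-entries=3; first=P7

== RESULT ==
10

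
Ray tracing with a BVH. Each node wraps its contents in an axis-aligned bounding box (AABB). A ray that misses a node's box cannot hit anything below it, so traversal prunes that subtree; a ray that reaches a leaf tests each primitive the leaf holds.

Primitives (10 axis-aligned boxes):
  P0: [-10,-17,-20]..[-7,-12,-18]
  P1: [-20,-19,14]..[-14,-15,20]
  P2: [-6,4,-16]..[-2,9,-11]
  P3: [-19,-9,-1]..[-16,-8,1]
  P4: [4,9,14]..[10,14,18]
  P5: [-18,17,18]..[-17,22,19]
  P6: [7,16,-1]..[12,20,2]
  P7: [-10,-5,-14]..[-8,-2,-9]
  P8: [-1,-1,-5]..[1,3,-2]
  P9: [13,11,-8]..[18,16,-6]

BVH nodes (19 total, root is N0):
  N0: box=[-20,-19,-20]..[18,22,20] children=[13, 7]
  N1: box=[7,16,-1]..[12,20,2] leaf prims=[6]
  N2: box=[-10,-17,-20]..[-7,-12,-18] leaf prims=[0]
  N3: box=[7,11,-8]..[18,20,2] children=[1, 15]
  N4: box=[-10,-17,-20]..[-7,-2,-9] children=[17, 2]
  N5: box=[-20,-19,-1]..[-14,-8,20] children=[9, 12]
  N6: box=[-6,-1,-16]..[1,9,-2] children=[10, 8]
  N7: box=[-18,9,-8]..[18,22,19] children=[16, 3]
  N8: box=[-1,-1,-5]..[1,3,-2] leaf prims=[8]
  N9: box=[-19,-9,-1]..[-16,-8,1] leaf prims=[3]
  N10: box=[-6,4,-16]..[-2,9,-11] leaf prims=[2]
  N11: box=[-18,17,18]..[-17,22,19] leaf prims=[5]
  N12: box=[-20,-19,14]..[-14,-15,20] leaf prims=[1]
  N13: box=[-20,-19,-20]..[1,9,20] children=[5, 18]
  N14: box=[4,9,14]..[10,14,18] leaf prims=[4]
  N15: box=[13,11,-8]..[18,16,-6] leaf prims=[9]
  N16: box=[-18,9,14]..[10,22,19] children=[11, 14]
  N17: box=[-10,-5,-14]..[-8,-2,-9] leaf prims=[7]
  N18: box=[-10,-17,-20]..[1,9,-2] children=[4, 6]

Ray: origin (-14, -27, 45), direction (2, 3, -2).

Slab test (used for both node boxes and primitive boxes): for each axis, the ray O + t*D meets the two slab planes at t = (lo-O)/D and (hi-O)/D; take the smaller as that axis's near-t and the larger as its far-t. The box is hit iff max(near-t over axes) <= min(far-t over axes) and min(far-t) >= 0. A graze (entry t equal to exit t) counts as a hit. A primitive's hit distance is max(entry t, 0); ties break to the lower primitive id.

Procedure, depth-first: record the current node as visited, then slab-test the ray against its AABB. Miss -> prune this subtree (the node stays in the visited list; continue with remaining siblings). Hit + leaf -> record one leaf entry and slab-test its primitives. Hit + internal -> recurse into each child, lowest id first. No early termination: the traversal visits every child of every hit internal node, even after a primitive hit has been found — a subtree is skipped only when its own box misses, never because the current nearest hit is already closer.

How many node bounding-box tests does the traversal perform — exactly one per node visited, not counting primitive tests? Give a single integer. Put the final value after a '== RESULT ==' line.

Trace the traversal:
N0 x:[-3,16] y:[8/3,49/3] z:[25/2,65/2] -> hit [25/2,16], descend [7, 13]
  N7 x:[-2,16] y:[12,49/3] z:[13,53/2] -> hit [13,16], descend [3, 16]
    N3 x:[21/2,16] y:[38/3,47/3] z:[43/2,53/2] -> miss, prune
    N16 x:[-2,12] y:[12,49/3] z:[13,31/2] -> miss, prune
  N13 x:[-3,15/2] y:[8/3,12] z:[25/2,65/2] -> miss, prune

5 AABB tests over nodes [0, 7, 3, 16, 13]; 0 leaves entered; closest miss.

== RESULT ==
5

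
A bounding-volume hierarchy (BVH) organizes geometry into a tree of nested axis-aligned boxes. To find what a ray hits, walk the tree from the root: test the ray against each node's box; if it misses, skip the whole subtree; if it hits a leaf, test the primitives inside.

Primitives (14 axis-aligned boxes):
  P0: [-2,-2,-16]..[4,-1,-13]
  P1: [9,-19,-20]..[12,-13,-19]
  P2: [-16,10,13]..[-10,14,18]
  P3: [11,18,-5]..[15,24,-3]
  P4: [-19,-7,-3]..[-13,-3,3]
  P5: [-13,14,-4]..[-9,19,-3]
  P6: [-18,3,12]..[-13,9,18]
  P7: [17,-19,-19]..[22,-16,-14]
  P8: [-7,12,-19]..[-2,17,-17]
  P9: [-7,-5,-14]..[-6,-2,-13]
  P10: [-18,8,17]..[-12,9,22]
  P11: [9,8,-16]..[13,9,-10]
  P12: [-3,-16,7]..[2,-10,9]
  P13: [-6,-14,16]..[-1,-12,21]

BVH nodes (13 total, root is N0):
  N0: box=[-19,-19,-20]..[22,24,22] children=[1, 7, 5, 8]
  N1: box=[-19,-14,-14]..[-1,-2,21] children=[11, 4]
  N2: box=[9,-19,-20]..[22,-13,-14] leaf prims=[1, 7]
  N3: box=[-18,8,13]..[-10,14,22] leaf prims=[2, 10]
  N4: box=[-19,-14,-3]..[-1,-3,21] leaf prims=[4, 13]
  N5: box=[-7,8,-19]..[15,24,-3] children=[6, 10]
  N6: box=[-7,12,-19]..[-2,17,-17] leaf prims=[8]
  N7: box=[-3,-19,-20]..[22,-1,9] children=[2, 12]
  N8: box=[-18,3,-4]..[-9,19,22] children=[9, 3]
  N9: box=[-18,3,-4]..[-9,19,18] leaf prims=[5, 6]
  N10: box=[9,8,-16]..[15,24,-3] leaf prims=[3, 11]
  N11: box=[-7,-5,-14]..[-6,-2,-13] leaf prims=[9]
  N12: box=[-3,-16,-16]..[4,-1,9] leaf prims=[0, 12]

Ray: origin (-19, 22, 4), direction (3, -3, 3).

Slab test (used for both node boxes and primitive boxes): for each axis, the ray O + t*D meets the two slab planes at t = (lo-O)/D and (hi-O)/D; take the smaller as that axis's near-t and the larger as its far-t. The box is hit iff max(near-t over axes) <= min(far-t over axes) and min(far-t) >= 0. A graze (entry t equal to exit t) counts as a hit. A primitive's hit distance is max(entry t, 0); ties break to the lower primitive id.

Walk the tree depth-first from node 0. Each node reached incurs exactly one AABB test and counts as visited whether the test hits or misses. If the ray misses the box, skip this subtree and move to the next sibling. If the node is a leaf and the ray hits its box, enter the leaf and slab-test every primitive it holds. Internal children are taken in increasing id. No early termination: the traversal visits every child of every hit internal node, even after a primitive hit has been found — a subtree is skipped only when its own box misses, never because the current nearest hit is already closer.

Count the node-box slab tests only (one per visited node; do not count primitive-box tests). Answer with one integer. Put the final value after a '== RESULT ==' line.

Trace the traversal:
N0 x:[0,41/3] y:[-2/3,41/3] z:[-8,6] -> hit [0,6], descend [1, 5, 7, 8]
  N1 x:[0,6] y:[8,12] z:[-6,17/3] -> miss, prune
  N5 x:[4,34/3] y:[-2/3,14/3] z:[-23/3,-7/3] -> miss, prune
  N7 x:[16/3,41/3] y:[23/3,41/3] z:[-8,5/3] -> miss, prune
  N8 x:[1/3,10/3] y:[1,19/3] z:[-8/3,6] -> hit [1,10/3], descend [3, 9]
    N3 x:[1/3,3] y:[8/3,14/3] z:[3,6] -> hit [3,3] leaf, test {P2@t=3, P10(miss)}
    N9 x:[1/3,10/3] y:[1,19/3] z:[-8/3,14/3] -> hit [1,10/3] leaf, test {P5(miss), P6(miss)}

7 AABB tests over nodes [0, 1, 5, 7, 8, 3, 9]; 2 leaves entered; closest P2.

== RESULT ==
7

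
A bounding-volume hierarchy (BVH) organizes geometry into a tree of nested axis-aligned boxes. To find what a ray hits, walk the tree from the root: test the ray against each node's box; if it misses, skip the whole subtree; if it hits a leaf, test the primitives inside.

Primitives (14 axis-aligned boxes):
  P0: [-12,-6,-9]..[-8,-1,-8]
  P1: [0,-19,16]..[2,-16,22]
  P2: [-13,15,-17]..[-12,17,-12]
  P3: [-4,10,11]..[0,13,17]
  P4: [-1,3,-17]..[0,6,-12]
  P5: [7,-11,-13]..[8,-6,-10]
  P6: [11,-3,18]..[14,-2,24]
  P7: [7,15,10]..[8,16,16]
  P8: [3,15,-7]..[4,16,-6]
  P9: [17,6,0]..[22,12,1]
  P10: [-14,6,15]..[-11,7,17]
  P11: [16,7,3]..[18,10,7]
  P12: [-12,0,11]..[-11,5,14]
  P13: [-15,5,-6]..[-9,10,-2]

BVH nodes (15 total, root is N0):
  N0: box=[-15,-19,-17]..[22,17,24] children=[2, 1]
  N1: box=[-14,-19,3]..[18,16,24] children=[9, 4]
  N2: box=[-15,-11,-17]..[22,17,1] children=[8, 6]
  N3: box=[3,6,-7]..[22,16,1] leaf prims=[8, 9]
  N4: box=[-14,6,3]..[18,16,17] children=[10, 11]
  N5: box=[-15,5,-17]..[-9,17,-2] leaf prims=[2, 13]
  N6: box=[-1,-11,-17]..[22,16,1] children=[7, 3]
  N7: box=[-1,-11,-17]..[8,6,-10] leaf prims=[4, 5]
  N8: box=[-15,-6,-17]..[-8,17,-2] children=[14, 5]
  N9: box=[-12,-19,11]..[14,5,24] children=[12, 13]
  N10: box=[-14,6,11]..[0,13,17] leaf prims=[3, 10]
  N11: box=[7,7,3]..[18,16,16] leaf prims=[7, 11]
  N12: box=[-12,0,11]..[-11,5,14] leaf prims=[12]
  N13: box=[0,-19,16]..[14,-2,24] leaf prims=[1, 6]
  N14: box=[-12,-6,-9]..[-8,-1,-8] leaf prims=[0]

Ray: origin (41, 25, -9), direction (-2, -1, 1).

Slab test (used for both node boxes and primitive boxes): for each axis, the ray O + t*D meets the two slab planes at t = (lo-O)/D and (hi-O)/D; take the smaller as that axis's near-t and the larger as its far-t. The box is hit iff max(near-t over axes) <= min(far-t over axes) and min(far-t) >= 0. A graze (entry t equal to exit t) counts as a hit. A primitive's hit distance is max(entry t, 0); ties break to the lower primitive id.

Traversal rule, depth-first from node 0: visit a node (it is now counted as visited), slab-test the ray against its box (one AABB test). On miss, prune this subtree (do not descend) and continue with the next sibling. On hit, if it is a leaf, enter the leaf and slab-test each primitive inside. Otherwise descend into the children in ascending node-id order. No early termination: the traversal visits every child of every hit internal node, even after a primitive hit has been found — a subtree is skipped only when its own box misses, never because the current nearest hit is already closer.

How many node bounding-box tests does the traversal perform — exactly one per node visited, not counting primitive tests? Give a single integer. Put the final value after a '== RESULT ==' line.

Traverse from the root:
N0 x:[19/2,28] y:[8,44] z:[-8,33] -> hit [19/2,28], descend [1, 2]
  N1 x:[23/2,55/2] y:[9,44] z:[12,33] -> hit [12,55/2], descend [4, 9]
    N4 x:[23/2,55/2] y:[9,19] z:[12,26] -> hit [12,19], descend [10, 11]
      N10 x:[41/2,55/2] y:[12,19] z:[20,26] -> miss, prune
      N11 x:[23/2,17] y:[9,18] z:[12,25] -> hit [12,17] leaf, test {P7(miss), P11(miss)}
    N9 x:[27/2,53/2] y:[20,44] z:[20,33] -> hit [20,53/2], descend [12, 13]
      N12 x:[26,53/2] y:[20,25] z:[20,23] -> miss, prune
      N13 x:[27/2,41/2] y:[27,44] z:[25,33] -> miss, prune
  N2 x:[19/2,28] y:[8,36] z:[-8,10] -> hit [19/2,10], descend [6, 8]
    N6 x:[19/2,21] y:[9,36] z:[-8,10] -> hit [19/2,10], descend [3, 7]
      N3 x:[19/2,19] y:[9,19] z:[2,10] -> hit [19/2,10] leaf, test {P8(miss), P9(miss)}
      N7 x:[33/2,21] y:[19,36] z:[-8,-1] -> miss, prune
    N8 x:[49/2,28] y:[8,31] z:[-8,7] -> miss, prune

Visited [0, 1, 4, 10, 11, 9, 12, 13, 2, 6, 3, 7, 8]. Tests: 13 box, 2 leaf. Nearest: miss.

== RESULT ==
13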